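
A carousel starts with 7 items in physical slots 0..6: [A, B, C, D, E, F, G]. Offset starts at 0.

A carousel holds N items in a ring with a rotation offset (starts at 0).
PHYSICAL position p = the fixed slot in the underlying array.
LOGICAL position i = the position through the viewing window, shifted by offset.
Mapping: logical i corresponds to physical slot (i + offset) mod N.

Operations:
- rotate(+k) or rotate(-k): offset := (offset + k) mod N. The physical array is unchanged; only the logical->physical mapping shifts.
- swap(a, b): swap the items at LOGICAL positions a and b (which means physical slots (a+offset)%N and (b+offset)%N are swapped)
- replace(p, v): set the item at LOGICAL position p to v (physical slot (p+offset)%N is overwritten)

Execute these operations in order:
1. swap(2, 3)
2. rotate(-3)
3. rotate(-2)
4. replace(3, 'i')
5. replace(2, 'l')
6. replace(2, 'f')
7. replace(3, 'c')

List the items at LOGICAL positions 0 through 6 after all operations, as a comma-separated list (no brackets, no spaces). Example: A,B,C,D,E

Answer: D,C,f,c,G,A,B

Derivation:
After op 1 (swap(2, 3)): offset=0, physical=[A,B,D,C,E,F,G], logical=[A,B,D,C,E,F,G]
After op 2 (rotate(-3)): offset=4, physical=[A,B,D,C,E,F,G], logical=[E,F,G,A,B,D,C]
After op 3 (rotate(-2)): offset=2, physical=[A,B,D,C,E,F,G], logical=[D,C,E,F,G,A,B]
After op 4 (replace(3, 'i')): offset=2, physical=[A,B,D,C,E,i,G], logical=[D,C,E,i,G,A,B]
After op 5 (replace(2, 'l')): offset=2, physical=[A,B,D,C,l,i,G], logical=[D,C,l,i,G,A,B]
After op 6 (replace(2, 'f')): offset=2, physical=[A,B,D,C,f,i,G], logical=[D,C,f,i,G,A,B]
After op 7 (replace(3, 'c')): offset=2, physical=[A,B,D,C,f,c,G], logical=[D,C,f,c,G,A,B]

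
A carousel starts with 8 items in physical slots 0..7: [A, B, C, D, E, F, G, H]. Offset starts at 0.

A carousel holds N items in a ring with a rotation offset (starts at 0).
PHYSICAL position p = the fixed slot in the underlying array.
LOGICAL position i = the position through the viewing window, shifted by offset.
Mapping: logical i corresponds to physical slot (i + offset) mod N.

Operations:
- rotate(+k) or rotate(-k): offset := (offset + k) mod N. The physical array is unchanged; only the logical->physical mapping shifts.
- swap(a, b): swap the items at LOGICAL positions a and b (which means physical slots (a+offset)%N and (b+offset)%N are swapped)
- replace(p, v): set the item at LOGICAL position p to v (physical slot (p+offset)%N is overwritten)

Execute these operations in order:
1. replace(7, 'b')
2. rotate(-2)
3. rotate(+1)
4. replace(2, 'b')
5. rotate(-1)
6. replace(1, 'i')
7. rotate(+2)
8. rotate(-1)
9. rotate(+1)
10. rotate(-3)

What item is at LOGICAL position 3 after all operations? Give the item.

After op 1 (replace(7, 'b')): offset=0, physical=[A,B,C,D,E,F,G,b], logical=[A,B,C,D,E,F,G,b]
After op 2 (rotate(-2)): offset=6, physical=[A,B,C,D,E,F,G,b], logical=[G,b,A,B,C,D,E,F]
After op 3 (rotate(+1)): offset=7, physical=[A,B,C,D,E,F,G,b], logical=[b,A,B,C,D,E,F,G]
After op 4 (replace(2, 'b')): offset=7, physical=[A,b,C,D,E,F,G,b], logical=[b,A,b,C,D,E,F,G]
After op 5 (rotate(-1)): offset=6, physical=[A,b,C,D,E,F,G,b], logical=[G,b,A,b,C,D,E,F]
After op 6 (replace(1, 'i')): offset=6, physical=[A,b,C,D,E,F,G,i], logical=[G,i,A,b,C,D,E,F]
After op 7 (rotate(+2)): offset=0, physical=[A,b,C,D,E,F,G,i], logical=[A,b,C,D,E,F,G,i]
After op 8 (rotate(-1)): offset=7, physical=[A,b,C,D,E,F,G,i], logical=[i,A,b,C,D,E,F,G]
After op 9 (rotate(+1)): offset=0, physical=[A,b,C,D,E,F,G,i], logical=[A,b,C,D,E,F,G,i]
After op 10 (rotate(-3)): offset=5, physical=[A,b,C,D,E,F,G,i], logical=[F,G,i,A,b,C,D,E]

Answer: A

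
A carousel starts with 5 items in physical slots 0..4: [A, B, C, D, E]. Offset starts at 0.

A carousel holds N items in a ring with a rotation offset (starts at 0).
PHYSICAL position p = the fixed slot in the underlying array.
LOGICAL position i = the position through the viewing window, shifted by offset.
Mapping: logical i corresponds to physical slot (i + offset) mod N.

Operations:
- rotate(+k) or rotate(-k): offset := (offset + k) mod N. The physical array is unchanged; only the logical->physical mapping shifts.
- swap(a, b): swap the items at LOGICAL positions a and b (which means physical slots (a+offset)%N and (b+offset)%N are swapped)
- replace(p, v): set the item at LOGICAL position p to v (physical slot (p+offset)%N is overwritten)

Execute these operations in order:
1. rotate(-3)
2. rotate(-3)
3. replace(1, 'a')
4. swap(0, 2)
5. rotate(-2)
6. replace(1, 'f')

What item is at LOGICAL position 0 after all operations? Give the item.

Answer: C

Derivation:
After op 1 (rotate(-3)): offset=2, physical=[A,B,C,D,E], logical=[C,D,E,A,B]
After op 2 (rotate(-3)): offset=4, physical=[A,B,C,D,E], logical=[E,A,B,C,D]
After op 3 (replace(1, 'a')): offset=4, physical=[a,B,C,D,E], logical=[E,a,B,C,D]
After op 4 (swap(0, 2)): offset=4, physical=[a,E,C,D,B], logical=[B,a,E,C,D]
After op 5 (rotate(-2)): offset=2, physical=[a,E,C,D,B], logical=[C,D,B,a,E]
After op 6 (replace(1, 'f')): offset=2, physical=[a,E,C,f,B], logical=[C,f,B,a,E]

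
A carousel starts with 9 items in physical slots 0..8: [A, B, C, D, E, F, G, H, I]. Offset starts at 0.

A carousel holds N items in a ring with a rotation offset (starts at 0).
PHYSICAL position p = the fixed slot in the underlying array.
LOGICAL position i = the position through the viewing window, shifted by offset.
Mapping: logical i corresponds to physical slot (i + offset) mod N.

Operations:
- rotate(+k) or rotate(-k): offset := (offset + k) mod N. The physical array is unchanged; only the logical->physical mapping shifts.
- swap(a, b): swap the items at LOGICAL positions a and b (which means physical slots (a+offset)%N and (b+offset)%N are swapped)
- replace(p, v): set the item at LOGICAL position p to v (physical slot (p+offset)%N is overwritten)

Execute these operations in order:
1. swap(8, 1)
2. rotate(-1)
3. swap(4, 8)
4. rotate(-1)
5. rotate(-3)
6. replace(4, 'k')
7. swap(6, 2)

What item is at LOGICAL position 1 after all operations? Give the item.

Answer: F

Derivation:
After op 1 (swap(8, 1)): offset=0, physical=[A,I,C,D,E,F,G,H,B], logical=[A,I,C,D,E,F,G,H,B]
After op 2 (rotate(-1)): offset=8, physical=[A,I,C,D,E,F,G,H,B], logical=[B,A,I,C,D,E,F,G,H]
After op 3 (swap(4, 8)): offset=8, physical=[A,I,C,H,E,F,G,D,B], logical=[B,A,I,C,H,E,F,G,D]
After op 4 (rotate(-1)): offset=7, physical=[A,I,C,H,E,F,G,D,B], logical=[D,B,A,I,C,H,E,F,G]
After op 5 (rotate(-3)): offset=4, physical=[A,I,C,H,E,F,G,D,B], logical=[E,F,G,D,B,A,I,C,H]
After op 6 (replace(4, 'k')): offset=4, physical=[A,I,C,H,E,F,G,D,k], logical=[E,F,G,D,k,A,I,C,H]
After op 7 (swap(6, 2)): offset=4, physical=[A,G,C,H,E,F,I,D,k], logical=[E,F,I,D,k,A,G,C,H]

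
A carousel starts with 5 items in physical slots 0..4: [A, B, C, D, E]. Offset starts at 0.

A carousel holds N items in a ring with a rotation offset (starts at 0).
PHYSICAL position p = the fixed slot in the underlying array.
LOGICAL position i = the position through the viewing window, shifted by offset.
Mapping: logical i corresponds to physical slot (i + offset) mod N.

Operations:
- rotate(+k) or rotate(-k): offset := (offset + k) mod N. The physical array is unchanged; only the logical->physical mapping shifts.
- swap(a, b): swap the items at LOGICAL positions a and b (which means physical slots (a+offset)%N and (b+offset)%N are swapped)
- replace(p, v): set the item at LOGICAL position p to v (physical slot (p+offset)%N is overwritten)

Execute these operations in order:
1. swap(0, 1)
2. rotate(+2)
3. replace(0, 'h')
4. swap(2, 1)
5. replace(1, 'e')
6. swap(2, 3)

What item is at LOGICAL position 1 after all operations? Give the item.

Answer: e

Derivation:
After op 1 (swap(0, 1)): offset=0, physical=[B,A,C,D,E], logical=[B,A,C,D,E]
After op 2 (rotate(+2)): offset=2, physical=[B,A,C,D,E], logical=[C,D,E,B,A]
After op 3 (replace(0, 'h')): offset=2, physical=[B,A,h,D,E], logical=[h,D,E,B,A]
After op 4 (swap(2, 1)): offset=2, physical=[B,A,h,E,D], logical=[h,E,D,B,A]
After op 5 (replace(1, 'e')): offset=2, physical=[B,A,h,e,D], logical=[h,e,D,B,A]
After op 6 (swap(2, 3)): offset=2, physical=[D,A,h,e,B], logical=[h,e,B,D,A]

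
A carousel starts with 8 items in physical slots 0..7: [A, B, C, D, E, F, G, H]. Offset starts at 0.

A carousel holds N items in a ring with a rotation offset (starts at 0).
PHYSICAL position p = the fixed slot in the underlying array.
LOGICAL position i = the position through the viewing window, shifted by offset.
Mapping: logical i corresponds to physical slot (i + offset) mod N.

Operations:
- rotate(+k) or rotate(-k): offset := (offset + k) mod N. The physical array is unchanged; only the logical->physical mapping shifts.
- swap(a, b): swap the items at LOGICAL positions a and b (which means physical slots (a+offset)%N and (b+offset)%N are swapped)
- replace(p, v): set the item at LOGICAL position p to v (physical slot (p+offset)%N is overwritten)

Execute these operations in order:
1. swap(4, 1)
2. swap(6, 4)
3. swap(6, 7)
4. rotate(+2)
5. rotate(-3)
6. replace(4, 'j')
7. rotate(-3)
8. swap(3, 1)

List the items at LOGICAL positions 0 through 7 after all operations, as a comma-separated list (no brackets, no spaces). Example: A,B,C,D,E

After op 1 (swap(4, 1)): offset=0, physical=[A,E,C,D,B,F,G,H], logical=[A,E,C,D,B,F,G,H]
After op 2 (swap(6, 4)): offset=0, physical=[A,E,C,D,G,F,B,H], logical=[A,E,C,D,G,F,B,H]
After op 3 (swap(6, 7)): offset=0, physical=[A,E,C,D,G,F,H,B], logical=[A,E,C,D,G,F,H,B]
After op 4 (rotate(+2)): offset=2, physical=[A,E,C,D,G,F,H,B], logical=[C,D,G,F,H,B,A,E]
After op 5 (rotate(-3)): offset=7, physical=[A,E,C,D,G,F,H,B], logical=[B,A,E,C,D,G,F,H]
After op 6 (replace(4, 'j')): offset=7, physical=[A,E,C,j,G,F,H,B], logical=[B,A,E,C,j,G,F,H]
After op 7 (rotate(-3)): offset=4, physical=[A,E,C,j,G,F,H,B], logical=[G,F,H,B,A,E,C,j]
After op 8 (swap(3, 1)): offset=4, physical=[A,E,C,j,G,B,H,F], logical=[G,B,H,F,A,E,C,j]

Answer: G,B,H,F,A,E,C,j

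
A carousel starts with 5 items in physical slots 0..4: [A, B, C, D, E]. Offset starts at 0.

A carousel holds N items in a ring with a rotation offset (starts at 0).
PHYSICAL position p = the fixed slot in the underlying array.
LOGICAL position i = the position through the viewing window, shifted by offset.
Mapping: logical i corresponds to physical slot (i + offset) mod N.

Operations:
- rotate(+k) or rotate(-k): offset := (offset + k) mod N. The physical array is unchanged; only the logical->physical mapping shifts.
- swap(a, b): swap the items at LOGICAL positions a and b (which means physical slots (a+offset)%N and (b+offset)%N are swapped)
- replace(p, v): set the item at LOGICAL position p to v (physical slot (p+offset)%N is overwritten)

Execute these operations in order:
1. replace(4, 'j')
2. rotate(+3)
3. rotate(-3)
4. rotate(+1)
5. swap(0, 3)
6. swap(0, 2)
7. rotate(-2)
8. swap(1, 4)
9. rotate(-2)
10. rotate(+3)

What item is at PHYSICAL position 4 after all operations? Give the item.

Answer: B

Derivation:
After op 1 (replace(4, 'j')): offset=0, physical=[A,B,C,D,j], logical=[A,B,C,D,j]
After op 2 (rotate(+3)): offset=3, physical=[A,B,C,D,j], logical=[D,j,A,B,C]
After op 3 (rotate(-3)): offset=0, physical=[A,B,C,D,j], logical=[A,B,C,D,j]
After op 4 (rotate(+1)): offset=1, physical=[A,B,C,D,j], logical=[B,C,D,j,A]
After op 5 (swap(0, 3)): offset=1, physical=[A,j,C,D,B], logical=[j,C,D,B,A]
After op 6 (swap(0, 2)): offset=1, physical=[A,D,C,j,B], logical=[D,C,j,B,A]
After op 7 (rotate(-2)): offset=4, physical=[A,D,C,j,B], logical=[B,A,D,C,j]
After op 8 (swap(1, 4)): offset=4, physical=[j,D,C,A,B], logical=[B,j,D,C,A]
After op 9 (rotate(-2)): offset=2, physical=[j,D,C,A,B], logical=[C,A,B,j,D]
After op 10 (rotate(+3)): offset=0, physical=[j,D,C,A,B], logical=[j,D,C,A,B]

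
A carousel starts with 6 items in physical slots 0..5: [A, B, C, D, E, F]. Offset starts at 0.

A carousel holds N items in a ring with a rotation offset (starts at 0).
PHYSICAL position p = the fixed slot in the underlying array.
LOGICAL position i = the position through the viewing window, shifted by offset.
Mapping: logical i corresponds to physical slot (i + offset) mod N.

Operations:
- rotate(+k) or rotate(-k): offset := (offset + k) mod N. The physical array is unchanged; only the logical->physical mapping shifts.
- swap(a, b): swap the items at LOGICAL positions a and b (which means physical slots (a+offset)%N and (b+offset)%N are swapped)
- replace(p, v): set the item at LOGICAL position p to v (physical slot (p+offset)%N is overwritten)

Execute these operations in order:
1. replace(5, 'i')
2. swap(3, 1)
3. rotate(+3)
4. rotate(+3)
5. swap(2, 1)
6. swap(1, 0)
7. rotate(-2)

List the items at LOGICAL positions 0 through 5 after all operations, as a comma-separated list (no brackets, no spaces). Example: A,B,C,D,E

Answer: E,i,C,A,D,B

Derivation:
After op 1 (replace(5, 'i')): offset=0, physical=[A,B,C,D,E,i], logical=[A,B,C,D,E,i]
After op 2 (swap(3, 1)): offset=0, physical=[A,D,C,B,E,i], logical=[A,D,C,B,E,i]
After op 3 (rotate(+3)): offset=3, physical=[A,D,C,B,E,i], logical=[B,E,i,A,D,C]
After op 4 (rotate(+3)): offset=0, physical=[A,D,C,B,E,i], logical=[A,D,C,B,E,i]
After op 5 (swap(2, 1)): offset=0, physical=[A,C,D,B,E,i], logical=[A,C,D,B,E,i]
After op 6 (swap(1, 0)): offset=0, physical=[C,A,D,B,E,i], logical=[C,A,D,B,E,i]
After op 7 (rotate(-2)): offset=4, physical=[C,A,D,B,E,i], logical=[E,i,C,A,D,B]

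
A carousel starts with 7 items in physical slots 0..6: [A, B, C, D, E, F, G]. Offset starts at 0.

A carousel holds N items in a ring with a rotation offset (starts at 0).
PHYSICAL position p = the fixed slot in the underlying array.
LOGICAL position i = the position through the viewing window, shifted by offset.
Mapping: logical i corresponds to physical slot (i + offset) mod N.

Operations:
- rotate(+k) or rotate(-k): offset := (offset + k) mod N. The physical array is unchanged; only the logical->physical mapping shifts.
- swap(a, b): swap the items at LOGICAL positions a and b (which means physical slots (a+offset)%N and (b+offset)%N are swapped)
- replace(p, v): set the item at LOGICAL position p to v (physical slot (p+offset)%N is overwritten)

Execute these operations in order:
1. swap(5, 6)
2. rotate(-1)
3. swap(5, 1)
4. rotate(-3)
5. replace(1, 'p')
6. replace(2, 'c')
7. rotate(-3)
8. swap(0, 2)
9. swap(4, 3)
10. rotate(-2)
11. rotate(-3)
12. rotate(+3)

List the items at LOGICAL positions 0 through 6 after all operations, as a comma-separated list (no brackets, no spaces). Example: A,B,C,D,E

After op 1 (swap(5, 6)): offset=0, physical=[A,B,C,D,E,G,F], logical=[A,B,C,D,E,G,F]
After op 2 (rotate(-1)): offset=6, physical=[A,B,C,D,E,G,F], logical=[F,A,B,C,D,E,G]
After op 3 (swap(5, 1)): offset=6, physical=[E,B,C,D,A,G,F], logical=[F,E,B,C,D,A,G]
After op 4 (rotate(-3)): offset=3, physical=[E,B,C,D,A,G,F], logical=[D,A,G,F,E,B,C]
After op 5 (replace(1, 'p')): offset=3, physical=[E,B,C,D,p,G,F], logical=[D,p,G,F,E,B,C]
After op 6 (replace(2, 'c')): offset=3, physical=[E,B,C,D,p,c,F], logical=[D,p,c,F,E,B,C]
After op 7 (rotate(-3)): offset=0, physical=[E,B,C,D,p,c,F], logical=[E,B,C,D,p,c,F]
After op 8 (swap(0, 2)): offset=0, physical=[C,B,E,D,p,c,F], logical=[C,B,E,D,p,c,F]
After op 9 (swap(4, 3)): offset=0, physical=[C,B,E,p,D,c,F], logical=[C,B,E,p,D,c,F]
After op 10 (rotate(-2)): offset=5, physical=[C,B,E,p,D,c,F], logical=[c,F,C,B,E,p,D]
After op 11 (rotate(-3)): offset=2, physical=[C,B,E,p,D,c,F], logical=[E,p,D,c,F,C,B]
After op 12 (rotate(+3)): offset=5, physical=[C,B,E,p,D,c,F], logical=[c,F,C,B,E,p,D]

Answer: c,F,C,B,E,p,D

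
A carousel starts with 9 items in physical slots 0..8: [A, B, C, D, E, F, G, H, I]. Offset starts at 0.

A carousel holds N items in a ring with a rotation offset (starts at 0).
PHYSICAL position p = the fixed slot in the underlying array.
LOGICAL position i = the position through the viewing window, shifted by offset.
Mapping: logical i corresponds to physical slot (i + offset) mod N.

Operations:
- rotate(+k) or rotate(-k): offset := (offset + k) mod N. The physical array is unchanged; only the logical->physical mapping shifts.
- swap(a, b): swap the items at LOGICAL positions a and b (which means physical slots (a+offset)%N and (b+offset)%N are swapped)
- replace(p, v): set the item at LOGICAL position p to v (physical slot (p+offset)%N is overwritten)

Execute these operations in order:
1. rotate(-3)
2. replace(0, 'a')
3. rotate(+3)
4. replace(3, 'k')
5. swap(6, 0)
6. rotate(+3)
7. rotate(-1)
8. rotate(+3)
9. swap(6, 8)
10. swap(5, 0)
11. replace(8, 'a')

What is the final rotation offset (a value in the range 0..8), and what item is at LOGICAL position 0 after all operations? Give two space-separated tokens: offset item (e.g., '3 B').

Answer: 5 B

Derivation:
After op 1 (rotate(-3)): offset=6, physical=[A,B,C,D,E,F,G,H,I], logical=[G,H,I,A,B,C,D,E,F]
After op 2 (replace(0, 'a')): offset=6, physical=[A,B,C,D,E,F,a,H,I], logical=[a,H,I,A,B,C,D,E,F]
After op 3 (rotate(+3)): offset=0, physical=[A,B,C,D,E,F,a,H,I], logical=[A,B,C,D,E,F,a,H,I]
After op 4 (replace(3, 'k')): offset=0, physical=[A,B,C,k,E,F,a,H,I], logical=[A,B,C,k,E,F,a,H,I]
After op 5 (swap(6, 0)): offset=0, physical=[a,B,C,k,E,F,A,H,I], logical=[a,B,C,k,E,F,A,H,I]
After op 6 (rotate(+3)): offset=3, physical=[a,B,C,k,E,F,A,H,I], logical=[k,E,F,A,H,I,a,B,C]
After op 7 (rotate(-1)): offset=2, physical=[a,B,C,k,E,F,A,H,I], logical=[C,k,E,F,A,H,I,a,B]
After op 8 (rotate(+3)): offset=5, physical=[a,B,C,k,E,F,A,H,I], logical=[F,A,H,I,a,B,C,k,E]
After op 9 (swap(6, 8)): offset=5, physical=[a,B,E,k,C,F,A,H,I], logical=[F,A,H,I,a,B,E,k,C]
After op 10 (swap(5, 0)): offset=5, physical=[a,F,E,k,C,B,A,H,I], logical=[B,A,H,I,a,F,E,k,C]
After op 11 (replace(8, 'a')): offset=5, physical=[a,F,E,k,a,B,A,H,I], logical=[B,A,H,I,a,F,E,k,a]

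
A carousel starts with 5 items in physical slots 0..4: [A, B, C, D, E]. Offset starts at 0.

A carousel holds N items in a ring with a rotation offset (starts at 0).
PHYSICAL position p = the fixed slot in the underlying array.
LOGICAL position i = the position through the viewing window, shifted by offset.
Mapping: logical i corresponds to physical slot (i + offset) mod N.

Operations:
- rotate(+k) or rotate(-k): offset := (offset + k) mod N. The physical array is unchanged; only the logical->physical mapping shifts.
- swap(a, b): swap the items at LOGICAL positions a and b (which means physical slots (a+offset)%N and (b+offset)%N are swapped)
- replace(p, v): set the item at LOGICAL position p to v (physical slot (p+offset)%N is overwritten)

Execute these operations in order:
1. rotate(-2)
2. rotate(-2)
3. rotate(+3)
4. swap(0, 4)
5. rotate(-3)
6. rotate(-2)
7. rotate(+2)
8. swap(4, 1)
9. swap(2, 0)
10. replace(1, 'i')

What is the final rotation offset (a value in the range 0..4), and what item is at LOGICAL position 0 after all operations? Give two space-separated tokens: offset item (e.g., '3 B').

Answer: 1 E

Derivation:
After op 1 (rotate(-2)): offset=3, physical=[A,B,C,D,E], logical=[D,E,A,B,C]
After op 2 (rotate(-2)): offset=1, physical=[A,B,C,D,E], logical=[B,C,D,E,A]
After op 3 (rotate(+3)): offset=4, physical=[A,B,C,D,E], logical=[E,A,B,C,D]
After op 4 (swap(0, 4)): offset=4, physical=[A,B,C,E,D], logical=[D,A,B,C,E]
After op 5 (rotate(-3)): offset=1, physical=[A,B,C,E,D], logical=[B,C,E,D,A]
After op 6 (rotate(-2)): offset=4, physical=[A,B,C,E,D], logical=[D,A,B,C,E]
After op 7 (rotate(+2)): offset=1, physical=[A,B,C,E,D], logical=[B,C,E,D,A]
After op 8 (swap(4, 1)): offset=1, physical=[C,B,A,E,D], logical=[B,A,E,D,C]
After op 9 (swap(2, 0)): offset=1, physical=[C,E,A,B,D], logical=[E,A,B,D,C]
After op 10 (replace(1, 'i')): offset=1, physical=[C,E,i,B,D], logical=[E,i,B,D,C]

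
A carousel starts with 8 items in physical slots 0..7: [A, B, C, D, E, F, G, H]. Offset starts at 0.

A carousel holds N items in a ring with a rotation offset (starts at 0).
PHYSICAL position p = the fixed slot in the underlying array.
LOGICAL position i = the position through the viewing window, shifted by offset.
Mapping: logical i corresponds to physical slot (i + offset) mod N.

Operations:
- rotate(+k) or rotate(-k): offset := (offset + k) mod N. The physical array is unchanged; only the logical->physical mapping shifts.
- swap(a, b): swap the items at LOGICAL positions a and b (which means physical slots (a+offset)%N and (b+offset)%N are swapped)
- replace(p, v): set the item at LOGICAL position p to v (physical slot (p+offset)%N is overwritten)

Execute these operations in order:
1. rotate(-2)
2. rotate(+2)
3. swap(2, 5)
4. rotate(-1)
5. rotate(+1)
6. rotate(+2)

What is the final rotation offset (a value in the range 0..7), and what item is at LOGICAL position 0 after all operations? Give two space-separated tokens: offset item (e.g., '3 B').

After op 1 (rotate(-2)): offset=6, physical=[A,B,C,D,E,F,G,H], logical=[G,H,A,B,C,D,E,F]
After op 2 (rotate(+2)): offset=0, physical=[A,B,C,D,E,F,G,H], logical=[A,B,C,D,E,F,G,H]
After op 3 (swap(2, 5)): offset=0, physical=[A,B,F,D,E,C,G,H], logical=[A,B,F,D,E,C,G,H]
After op 4 (rotate(-1)): offset=7, physical=[A,B,F,D,E,C,G,H], logical=[H,A,B,F,D,E,C,G]
After op 5 (rotate(+1)): offset=0, physical=[A,B,F,D,E,C,G,H], logical=[A,B,F,D,E,C,G,H]
After op 6 (rotate(+2)): offset=2, physical=[A,B,F,D,E,C,G,H], logical=[F,D,E,C,G,H,A,B]

Answer: 2 F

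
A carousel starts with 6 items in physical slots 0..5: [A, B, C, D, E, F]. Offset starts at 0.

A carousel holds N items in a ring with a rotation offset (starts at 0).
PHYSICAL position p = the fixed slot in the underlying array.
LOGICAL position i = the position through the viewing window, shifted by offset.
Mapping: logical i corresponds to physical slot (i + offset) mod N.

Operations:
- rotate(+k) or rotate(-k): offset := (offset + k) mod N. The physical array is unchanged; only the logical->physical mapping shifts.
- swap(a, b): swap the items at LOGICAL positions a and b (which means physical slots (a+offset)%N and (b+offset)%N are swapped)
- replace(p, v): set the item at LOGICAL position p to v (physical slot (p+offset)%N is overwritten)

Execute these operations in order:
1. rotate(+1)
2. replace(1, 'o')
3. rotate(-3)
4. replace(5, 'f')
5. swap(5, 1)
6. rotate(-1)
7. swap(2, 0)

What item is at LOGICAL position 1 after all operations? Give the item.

Answer: E

Derivation:
After op 1 (rotate(+1)): offset=1, physical=[A,B,C,D,E,F], logical=[B,C,D,E,F,A]
After op 2 (replace(1, 'o')): offset=1, physical=[A,B,o,D,E,F], logical=[B,o,D,E,F,A]
After op 3 (rotate(-3)): offset=4, physical=[A,B,o,D,E,F], logical=[E,F,A,B,o,D]
After op 4 (replace(5, 'f')): offset=4, physical=[A,B,o,f,E,F], logical=[E,F,A,B,o,f]
After op 5 (swap(5, 1)): offset=4, physical=[A,B,o,F,E,f], logical=[E,f,A,B,o,F]
After op 6 (rotate(-1)): offset=3, physical=[A,B,o,F,E,f], logical=[F,E,f,A,B,o]
After op 7 (swap(2, 0)): offset=3, physical=[A,B,o,f,E,F], logical=[f,E,F,A,B,o]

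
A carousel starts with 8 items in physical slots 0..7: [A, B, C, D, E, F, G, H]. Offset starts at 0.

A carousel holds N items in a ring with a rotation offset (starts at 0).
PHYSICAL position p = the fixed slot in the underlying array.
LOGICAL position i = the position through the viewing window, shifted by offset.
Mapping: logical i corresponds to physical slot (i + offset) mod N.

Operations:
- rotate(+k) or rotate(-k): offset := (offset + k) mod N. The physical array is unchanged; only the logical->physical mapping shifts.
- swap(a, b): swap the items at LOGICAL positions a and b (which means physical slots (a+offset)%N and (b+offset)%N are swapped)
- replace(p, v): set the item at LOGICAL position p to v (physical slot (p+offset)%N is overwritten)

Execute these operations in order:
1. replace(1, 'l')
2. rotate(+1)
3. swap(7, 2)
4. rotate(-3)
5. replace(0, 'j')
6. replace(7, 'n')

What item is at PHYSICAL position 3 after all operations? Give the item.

After op 1 (replace(1, 'l')): offset=0, physical=[A,l,C,D,E,F,G,H], logical=[A,l,C,D,E,F,G,H]
After op 2 (rotate(+1)): offset=1, physical=[A,l,C,D,E,F,G,H], logical=[l,C,D,E,F,G,H,A]
After op 3 (swap(7, 2)): offset=1, physical=[D,l,C,A,E,F,G,H], logical=[l,C,A,E,F,G,H,D]
After op 4 (rotate(-3)): offset=6, physical=[D,l,C,A,E,F,G,H], logical=[G,H,D,l,C,A,E,F]
After op 5 (replace(0, 'j')): offset=6, physical=[D,l,C,A,E,F,j,H], logical=[j,H,D,l,C,A,E,F]
After op 6 (replace(7, 'n')): offset=6, physical=[D,l,C,A,E,n,j,H], logical=[j,H,D,l,C,A,E,n]

Answer: A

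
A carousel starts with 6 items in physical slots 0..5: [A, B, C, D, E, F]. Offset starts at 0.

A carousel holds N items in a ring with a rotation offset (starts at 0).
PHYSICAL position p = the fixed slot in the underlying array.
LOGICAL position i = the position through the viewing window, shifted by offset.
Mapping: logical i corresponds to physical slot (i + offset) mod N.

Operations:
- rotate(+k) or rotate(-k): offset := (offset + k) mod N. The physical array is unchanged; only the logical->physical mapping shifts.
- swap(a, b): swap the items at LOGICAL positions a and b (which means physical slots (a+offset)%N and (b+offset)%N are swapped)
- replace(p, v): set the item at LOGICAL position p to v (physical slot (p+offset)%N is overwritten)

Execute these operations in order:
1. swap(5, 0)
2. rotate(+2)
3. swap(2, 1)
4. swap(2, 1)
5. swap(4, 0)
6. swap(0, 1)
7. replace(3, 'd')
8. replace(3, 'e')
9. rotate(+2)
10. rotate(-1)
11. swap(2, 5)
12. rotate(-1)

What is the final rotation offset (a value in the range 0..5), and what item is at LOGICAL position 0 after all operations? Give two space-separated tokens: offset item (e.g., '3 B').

Answer: 2 e

Derivation:
After op 1 (swap(5, 0)): offset=0, physical=[F,B,C,D,E,A], logical=[F,B,C,D,E,A]
After op 2 (rotate(+2)): offset=2, physical=[F,B,C,D,E,A], logical=[C,D,E,A,F,B]
After op 3 (swap(2, 1)): offset=2, physical=[F,B,C,E,D,A], logical=[C,E,D,A,F,B]
After op 4 (swap(2, 1)): offset=2, physical=[F,B,C,D,E,A], logical=[C,D,E,A,F,B]
After op 5 (swap(4, 0)): offset=2, physical=[C,B,F,D,E,A], logical=[F,D,E,A,C,B]
After op 6 (swap(0, 1)): offset=2, physical=[C,B,D,F,E,A], logical=[D,F,E,A,C,B]
After op 7 (replace(3, 'd')): offset=2, physical=[C,B,D,F,E,d], logical=[D,F,E,d,C,B]
After op 8 (replace(3, 'e')): offset=2, physical=[C,B,D,F,E,e], logical=[D,F,E,e,C,B]
After op 9 (rotate(+2)): offset=4, physical=[C,B,D,F,E,e], logical=[E,e,C,B,D,F]
After op 10 (rotate(-1)): offset=3, physical=[C,B,D,F,E,e], logical=[F,E,e,C,B,D]
After op 11 (swap(2, 5)): offset=3, physical=[C,B,e,F,E,D], logical=[F,E,D,C,B,e]
After op 12 (rotate(-1)): offset=2, physical=[C,B,e,F,E,D], logical=[e,F,E,D,C,B]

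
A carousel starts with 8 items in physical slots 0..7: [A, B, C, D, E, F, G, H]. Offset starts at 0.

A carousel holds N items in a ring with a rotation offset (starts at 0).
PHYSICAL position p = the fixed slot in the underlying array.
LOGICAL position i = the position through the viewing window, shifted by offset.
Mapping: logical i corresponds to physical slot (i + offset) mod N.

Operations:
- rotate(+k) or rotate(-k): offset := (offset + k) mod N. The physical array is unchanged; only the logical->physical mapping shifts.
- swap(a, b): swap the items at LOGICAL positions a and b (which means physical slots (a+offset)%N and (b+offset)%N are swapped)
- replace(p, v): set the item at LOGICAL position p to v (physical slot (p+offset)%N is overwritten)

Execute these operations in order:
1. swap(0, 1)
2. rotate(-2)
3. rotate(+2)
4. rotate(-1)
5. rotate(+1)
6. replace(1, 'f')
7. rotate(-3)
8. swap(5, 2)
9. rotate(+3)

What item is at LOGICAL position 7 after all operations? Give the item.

After op 1 (swap(0, 1)): offset=0, physical=[B,A,C,D,E,F,G,H], logical=[B,A,C,D,E,F,G,H]
After op 2 (rotate(-2)): offset=6, physical=[B,A,C,D,E,F,G,H], logical=[G,H,B,A,C,D,E,F]
After op 3 (rotate(+2)): offset=0, physical=[B,A,C,D,E,F,G,H], logical=[B,A,C,D,E,F,G,H]
After op 4 (rotate(-1)): offset=7, physical=[B,A,C,D,E,F,G,H], logical=[H,B,A,C,D,E,F,G]
After op 5 (rotate(+1)): offset=0, physical=[B,A,C,D,E,F,G,H], logical=[B,A,C,D,E,F,G,H]
After op 6 (replace(1, 'f')): offset=0, physical=[B,f,C,D,E,F,G,H], logical=[B,f,C,D,E,F,G,H]
After op 7 (rotate(-3)): offset=5, physical=[B,f,C,D,E,F,G,H], logical=[F,G,H,B,f,C,D,E]
After op 8 (swap(5, 2)): offset=5, physical=[B,f,H,D,E,F,G,C], logical=[F,G,C,B,f,H,D,E]
After op 9 (rotate(+3)): offset=0, physical=[B,f,H,D,E,F,G,C], logical=[B,f,H,D,E,F,G,C]

Answer: C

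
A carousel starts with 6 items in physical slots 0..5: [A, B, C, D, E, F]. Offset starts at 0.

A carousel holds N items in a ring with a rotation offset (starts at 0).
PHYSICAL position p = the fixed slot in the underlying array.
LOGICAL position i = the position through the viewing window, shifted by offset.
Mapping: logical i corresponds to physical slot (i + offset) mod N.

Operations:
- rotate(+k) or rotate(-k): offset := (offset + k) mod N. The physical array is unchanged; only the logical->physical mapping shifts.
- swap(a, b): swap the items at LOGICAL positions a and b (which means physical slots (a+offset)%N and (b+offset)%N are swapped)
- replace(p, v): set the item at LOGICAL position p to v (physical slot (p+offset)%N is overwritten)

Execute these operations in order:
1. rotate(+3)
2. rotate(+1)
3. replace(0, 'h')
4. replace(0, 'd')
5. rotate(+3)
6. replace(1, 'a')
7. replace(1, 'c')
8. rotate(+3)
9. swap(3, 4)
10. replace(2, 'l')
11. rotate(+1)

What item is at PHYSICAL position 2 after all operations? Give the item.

Answer: B

Derivation:
After op 1 (rotate(+3)): offset=3, physical=[A,B,C,D,E,F], logical=[D,E,F,A,B,C]
After op 2 (rotate(+1)): offset=4, physical=[A,B,C,D,E,F], logical=[E,F,A,B,C,D]
After op 3 (replace(0, 'h')): offset=4, physical=[A,B,C,D,h,F], logical=[h,F,A,B,C,D]
After op 4 (replace(0, 'd')): offset=4, physical=[A,B,C,D,d,F], logical=[d,F,A,B,C,D]
After op 5 (rotate(+3)): offset=1, physical=[A,B,C,D,d,F], logical=[B,C,D,d,F,A]
After op 6 (replace(1, 'a')): offset=1, physical=[A,B,a,D,d,F], logical=[B,a,D,d,F,A]
After op 7 (replace(1, 'c')): offset=1, physical=[A,B,c,D,d,F], logical=[B,c,D,d,F,A]
After op 8 (rotate(+3)): offset=4, physical=[A,B,c,D,d,F], logical=[d,F,A,B,c,D]
After op 9 (swap(3, 4)): offset=4, physical=[A,c,B,D,d,F], logical=[d,F,A,c,B,D]
After op 10 (replace(2, 'l')): offset=4, physical=[l,c,B,D,d,F], logical=[d,F,l,c,B,D]
After op 11 (rotate(+1)): offset=5, physical=[l,c,B,D,d,F], logical=[F,l,c,B,D,d]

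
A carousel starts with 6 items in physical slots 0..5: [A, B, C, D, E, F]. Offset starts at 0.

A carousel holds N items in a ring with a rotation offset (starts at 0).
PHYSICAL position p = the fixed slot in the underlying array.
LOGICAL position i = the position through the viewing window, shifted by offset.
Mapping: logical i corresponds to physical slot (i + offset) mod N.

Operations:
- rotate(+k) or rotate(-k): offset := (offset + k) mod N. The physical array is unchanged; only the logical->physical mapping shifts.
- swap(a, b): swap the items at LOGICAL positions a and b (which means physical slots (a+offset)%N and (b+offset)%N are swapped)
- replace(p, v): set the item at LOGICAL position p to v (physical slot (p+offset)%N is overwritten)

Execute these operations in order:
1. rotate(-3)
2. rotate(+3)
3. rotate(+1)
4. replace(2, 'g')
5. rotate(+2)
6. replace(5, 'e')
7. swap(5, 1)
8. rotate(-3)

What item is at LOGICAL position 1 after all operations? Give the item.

Answer: B

Derivation:
After op 1 (rotate(-3)): offset=3, physical=[A,B,C,D,E,F], logical=[D,E,F,A,B,C]
After op 2 (rotate(+3)): offset=0, physical=[A,B,C,D,E,F], logical=[A,B,C,D,E,F]
After op 3 (rotate(+1)): offset=1, physical=[A,B,C,D,E,F], logical=[B,C,D,E,F,A]
After op 4 (replace(2, 'g')): offset=1, physical=[A,B,C,g,E,F], logical=[B,C,g,E,F,A]
After op 5 (rotate(+2)): offset=3, physical=[A,B,C,g,E,F], logical=[g,E,F,A,B,C]
After op 6 (replace(5, 'e')): offset=3, physical=[A,B,e,g,E,F], logical=[g,E,F,A,B,e]
After op 7 (swap(5, 1)): offset=3, physical=[A,B,E,g,e,F], logical=[g,e,F,A,B,E]
After op 8 (rotate(-3)): offset=0, physical=[A,B,E,g,e,F], logical=[A,B,E,g,e,F]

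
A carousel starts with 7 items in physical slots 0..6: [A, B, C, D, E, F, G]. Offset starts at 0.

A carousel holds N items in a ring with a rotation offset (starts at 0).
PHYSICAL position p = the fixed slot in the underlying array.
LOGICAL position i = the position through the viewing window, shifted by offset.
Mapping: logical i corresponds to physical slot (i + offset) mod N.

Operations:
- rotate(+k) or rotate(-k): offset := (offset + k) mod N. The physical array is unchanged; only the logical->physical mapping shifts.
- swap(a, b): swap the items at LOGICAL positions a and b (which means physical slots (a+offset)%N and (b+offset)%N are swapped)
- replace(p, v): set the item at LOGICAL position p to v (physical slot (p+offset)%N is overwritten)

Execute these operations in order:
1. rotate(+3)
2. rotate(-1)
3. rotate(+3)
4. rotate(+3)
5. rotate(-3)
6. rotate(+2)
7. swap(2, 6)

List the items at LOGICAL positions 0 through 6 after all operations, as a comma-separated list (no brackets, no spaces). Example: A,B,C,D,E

After op 1 (rotate(+3)): offset=3, physical=[A,B,C,D,E,F,G], logical=[D,E,F,G,A,B,C]
After op 2 (rotate(-1)): offset=2, physical=[A,B,C,D,E,F,G], logical=[C,D,E,F,G,A,B]
After op 3 (rotate(+3)): offset=5, physical=[A,B,C,D,E,F,G], logical=[F,G,A,B,C,D,E]
After op 4 (rotate(+3)): offset=1, physical=[A,B,C,D,E,F,G], logical=[B,C,D,E,F,G,A]
After op 5 (rotate(-3)): offset=5, physical=[A,B,C,D,E,F,G], logical=[F,G,A,B,C,D,E]
After op 6 (rotate(+2)): offset=0, physical=[A,B,C,D,E,F,G], logical=[A,B,C,D,E,F,G]
After op 7 (swap(2, 6)): offset=0, physical=[A,B,G,D,E,F,C], logical=[A,B,G,D,E,F,C]

Answer: A,B,G,D,E,F,C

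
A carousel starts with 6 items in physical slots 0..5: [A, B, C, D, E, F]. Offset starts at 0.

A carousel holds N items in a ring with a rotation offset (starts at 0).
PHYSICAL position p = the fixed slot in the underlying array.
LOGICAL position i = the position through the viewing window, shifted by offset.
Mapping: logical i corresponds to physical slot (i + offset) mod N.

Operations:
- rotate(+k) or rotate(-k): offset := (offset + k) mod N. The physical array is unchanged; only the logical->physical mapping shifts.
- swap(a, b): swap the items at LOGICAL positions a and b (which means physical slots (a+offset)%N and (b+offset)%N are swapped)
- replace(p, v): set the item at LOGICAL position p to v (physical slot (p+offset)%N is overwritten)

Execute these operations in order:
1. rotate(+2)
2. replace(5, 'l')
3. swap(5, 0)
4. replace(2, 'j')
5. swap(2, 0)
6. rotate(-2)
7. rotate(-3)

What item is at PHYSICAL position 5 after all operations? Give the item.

Answer: F

Derivation:
After op 1 (rotate(+2)): offset=2, physical=[A,B,C,D,E,F], logical=[C,D,E,F,A,B]
After op 2 (replace(5, 'l')): offset=2, physical=[A,l,C,D,E,F], logical=[C,D,E,F,A,l]
After op 3 (swap(5, 0)): offset=2, physical=[A,C,l,D,E,F], logical=[l,D,E,F,A,C]
After op 4 (replace(2, 'j')): offset=2, physical=[A,C,l,D,j,F], logical=[l,D,j,F,A,C]
After op 5 (swap(2, 0)): offset=2, physical=[A,C,j,D,l,F], logical=[j,D,l,F,A,C]
After op 6 (rotate(-2)): offset=0, physical=[A,C,j,D,l,F], logical=[A,C,j,D,l,F]
After op 7 (rotate(-3)): offset=3, physical=[A,C,j,D,l,F], logical=[D,l,F,A,C,j]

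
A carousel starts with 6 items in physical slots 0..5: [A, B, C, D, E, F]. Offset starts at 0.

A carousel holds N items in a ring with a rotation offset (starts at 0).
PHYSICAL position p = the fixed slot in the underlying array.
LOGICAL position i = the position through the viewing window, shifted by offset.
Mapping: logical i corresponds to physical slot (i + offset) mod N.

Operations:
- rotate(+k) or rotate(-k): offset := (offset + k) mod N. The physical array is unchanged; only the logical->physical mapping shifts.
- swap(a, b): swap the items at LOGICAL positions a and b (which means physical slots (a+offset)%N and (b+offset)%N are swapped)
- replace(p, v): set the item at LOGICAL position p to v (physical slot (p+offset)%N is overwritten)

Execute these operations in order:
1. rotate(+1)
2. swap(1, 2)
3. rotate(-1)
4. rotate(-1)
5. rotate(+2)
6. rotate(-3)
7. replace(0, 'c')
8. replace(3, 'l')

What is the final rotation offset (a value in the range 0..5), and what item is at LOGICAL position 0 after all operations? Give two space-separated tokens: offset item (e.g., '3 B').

Answer: 4 c

Derivation:
After op 1 (rotate(+1)): offset=1, physical=[A,B,C,D,E,F], logical=[B,C,D,E,F,A]
After op 2 (swap(1, 2)): offset=1, physical=[A,B,D,C,E,F], logical=[B,D,C,E,F,A]
After op 3 (rotate(-1)): offset=0, physical=[A,B,D,C,E,F], logical=[A,B,D,C,E,F]
After op 4 (rotate(-1)): offset=5, physical=[A,B,D,C,E,F], logical=[F,A,B,D,C,E]
After op 5 (rotate(+2)): offset=1, physical=[A,B,D,C,E,F], logical=[B,D,C,E,F,A]
After op 6 (rotate(-3)): offset=4, physical=[A,B,D,C,E,F], logical=[E,F,A,B,D,C]
After op 7 (replace(0, 'c')): offset=4, physical=[A,B,D,C,c,F], logical=[c,F,A,B,D,C]
After op 8 (replace(3, 'l')): offset=4, physical=[A,l,D,C,c,F], logical=[c,F,A,l,D,C]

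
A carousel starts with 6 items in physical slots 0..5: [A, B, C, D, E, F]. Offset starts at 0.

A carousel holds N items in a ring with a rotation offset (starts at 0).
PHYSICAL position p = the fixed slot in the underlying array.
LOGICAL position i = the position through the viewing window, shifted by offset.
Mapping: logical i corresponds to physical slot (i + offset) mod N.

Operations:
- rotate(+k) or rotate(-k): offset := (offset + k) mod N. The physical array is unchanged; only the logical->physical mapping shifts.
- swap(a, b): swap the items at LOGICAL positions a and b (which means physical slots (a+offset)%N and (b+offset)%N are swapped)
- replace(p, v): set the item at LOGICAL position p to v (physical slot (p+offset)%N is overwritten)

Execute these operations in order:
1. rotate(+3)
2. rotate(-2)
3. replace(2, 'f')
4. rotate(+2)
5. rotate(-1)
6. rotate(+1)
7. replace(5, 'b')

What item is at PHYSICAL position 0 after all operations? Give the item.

Answer: A

Derivation:
After op 1 (rotate(+3)): offset=3, physical=[A,B,C,D,E,F], logical=[D,E,F,A,B,C]
After op 2 (rotate(-2)): offset=1, physical=[A,B,C,D,E,F], logical=[B,C,D,E,F,A]
After op 3 (replace(2, 'f')): offset=1, physical=[A,B,C,f,E,F], logical=[B,C,f,E,F,A]
After op 4 (rotate(+2)): offset=3, physical=[A,B,C,f,E,F], logical=[f,E,F,A,B,C]
After op 5 (rotate(-1)): offset=2, physical=[A,B,C,f,E,F], logical=[C,f,E,F,A,B]
After op 6 (rotate(+1)): offset=3, physical=[A,B,C,f,E,F], logical=[f,E,F,A,B,C]
After op 7 (replace(5, 'b')): offset=3, physical=[A,B,b,f,E,F], logical=[f,E,F,A,B,b]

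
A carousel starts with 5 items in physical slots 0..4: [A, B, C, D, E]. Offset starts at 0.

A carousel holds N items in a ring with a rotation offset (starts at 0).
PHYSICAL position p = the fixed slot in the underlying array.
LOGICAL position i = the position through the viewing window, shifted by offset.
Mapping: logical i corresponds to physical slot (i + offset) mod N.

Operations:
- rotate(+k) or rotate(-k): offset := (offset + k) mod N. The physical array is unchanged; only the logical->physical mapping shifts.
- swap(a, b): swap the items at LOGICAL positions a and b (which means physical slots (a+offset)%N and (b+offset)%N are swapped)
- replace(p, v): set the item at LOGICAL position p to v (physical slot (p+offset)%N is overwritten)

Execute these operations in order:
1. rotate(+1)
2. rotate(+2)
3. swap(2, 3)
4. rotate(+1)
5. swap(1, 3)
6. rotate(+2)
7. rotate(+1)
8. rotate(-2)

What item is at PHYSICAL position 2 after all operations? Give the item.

Answer: B

Derivation:
After op 1 (rotate(+1)): offset=1, physical=[A,B,C,D,E], logical=[B,C,D,E,A]
After op 2 (rotate(+2)): offset=3, physical=[A,B,C,D,E], logical=[D,E,A,B,C]
After op 3 (swap(2, 3)): offset=3, physical=[B,A,C,D,E], logical=[D,E,B,A,C]
After op 4 (rotate(+1)): offset=4, physical=[B,A,C,D,E], logical=[E,B,A,C,D]
After op 5 (swap(1, 3)): offset=4, physical=[C,A,B,D,E], logical=[E,C,A,B,D]
After op 6 (rotate(+2)): offset=1, physical=[C,A,B,D,E], logical=[A,B,D,E,C]
After op 7 (rotate(+1)): offset=2, physical=[C,A,B,D,E], logical=[B,D,E,C,A]
After op 8 (rotate(-2)): offset=0, physical=[C,A,B,D,E], logical=[C,A,B,D,E]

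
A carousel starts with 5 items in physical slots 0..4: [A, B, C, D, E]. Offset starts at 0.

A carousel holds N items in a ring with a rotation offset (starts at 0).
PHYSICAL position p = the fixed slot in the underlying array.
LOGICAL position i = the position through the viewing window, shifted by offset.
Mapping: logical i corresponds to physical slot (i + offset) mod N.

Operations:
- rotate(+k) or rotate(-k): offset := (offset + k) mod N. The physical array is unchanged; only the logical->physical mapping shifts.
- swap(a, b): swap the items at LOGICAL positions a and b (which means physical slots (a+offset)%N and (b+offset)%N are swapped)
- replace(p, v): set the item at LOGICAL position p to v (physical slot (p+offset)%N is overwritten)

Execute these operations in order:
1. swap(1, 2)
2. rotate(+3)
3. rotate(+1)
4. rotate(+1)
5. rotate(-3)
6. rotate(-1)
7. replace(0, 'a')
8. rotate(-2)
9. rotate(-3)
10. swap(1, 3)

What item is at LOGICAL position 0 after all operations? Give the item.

Answer: a

Derivation:
After op 1 (swap(1, 2)): offset=0, physical=[A,C,B,D,E], logical=[A,C,B,D,E]
After op 2 (rotate(+3)): offset=3, physical=[A,C,B,D,E], logical=[D,E,A,C,B]
After op 3 (rotate(+1)): offset=4, physical=[A,C,B,D,E], logical=[E,A,C,B,D]
After op 4 (rotate(+1)): offset=0, physical=[A,C,B,D,E], logical=[A,C,B,D,E]
After op 5 (rotate(-3)): offset=2, physical=[A,C,B,D,E], logical=[B,D,E,A,C]
After op 6 (rotate(-1)): offset=1, physical=[A,C,B,D,E], logical=[C,B,D,E,A]
After op 7 (replace(0, 'a')): offset=1, physical=[A,a,B,D,E], logical=[a,B,D,E,A]
After op 8 (rotate(-2)): offset=4, physical=[A,a,B,D,E], logical=[E,A,a,B,D]
After op 9 (rotate(-3)): offset=1, physical=[A,a,B,D,E], logical=[a,B,D,E,A]
After op 10 (swap(1, 3)): offset=1, physical=[A,a,E,D,B], logical=[a,E,D,B,A]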